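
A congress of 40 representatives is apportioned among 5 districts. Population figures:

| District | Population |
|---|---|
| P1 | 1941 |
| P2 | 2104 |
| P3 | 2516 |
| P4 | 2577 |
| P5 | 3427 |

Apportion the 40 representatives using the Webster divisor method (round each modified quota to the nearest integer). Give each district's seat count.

P1 6; P2 7; P3 8; P4 8; P5 11

Standard divisor 12565/40 ≈ 314.125; standard quotas: P1 6.179, P2 6.698, P3 8.010, P4 8.204, P5 10.910.
Rounding to the nearest integer gives P1 6, P2 7, P3 8, P4 8, P5 11 — total 40, matching the house size, so no adjustment is needed.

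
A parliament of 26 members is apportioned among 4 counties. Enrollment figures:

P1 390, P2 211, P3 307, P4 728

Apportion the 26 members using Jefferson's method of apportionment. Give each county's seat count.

P1 6, P2 3, P3 5, P4 12

Standard divisor 1636/26 ≈ 62.923; standard quotas: P1 6.198, P2 3.353, P3 4.879, P4 11.570.
Rounding down gives 6, 3, 4, 11 = 24 seats, so the divisor must be adjusted.
With modified divisor 60: modified quotas P1 6.500, P2 3.517, P3 5.117, P4 12.133.
Rounding down: P1 6, P2 3, P3 5, P4 12 (total 26).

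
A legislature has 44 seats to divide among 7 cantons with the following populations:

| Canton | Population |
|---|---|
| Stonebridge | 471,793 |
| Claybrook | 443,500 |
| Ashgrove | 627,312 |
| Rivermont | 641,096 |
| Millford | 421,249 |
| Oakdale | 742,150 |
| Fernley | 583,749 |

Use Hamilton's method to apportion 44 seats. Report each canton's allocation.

Stonebridge 5, Claybrook 5, Ashgrove 7, Rivermont 7, Millford 5, Oakdale 8, Fernley 7

Total 3930849; standard divisor 3930849/44 ≈ 89337.477.
Standard quotas: Stonebridge 5.2810, Claybrook 4.9643, Ashgrove 7.0218, Rivermont 7.1761, Millford 4.7153, Oakdale 8.3073, Fernley 6.5342.
Lower quotas: Stonebridge 5, Claybrook 4, Ashgrove 7, Rivermont 7, Millford 4, Oakdale 8, Fernley 6 (sum 41, leaving 3 seats).
Remainders in descending order: Claybrook 0.9643, Millford 0.7153, Fernley 0.5342, Oakdale 0.3073, Stonebridge 0.2810, Rivermont 0.1761, Ashgrove 0.0218.
Largest remainders: Claybrook, Millford, Fernley receive the extra seats.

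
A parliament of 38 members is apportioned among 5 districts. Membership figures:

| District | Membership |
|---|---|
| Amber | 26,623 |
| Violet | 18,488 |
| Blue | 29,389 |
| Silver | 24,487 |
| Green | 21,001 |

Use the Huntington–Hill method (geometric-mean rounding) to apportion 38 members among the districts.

Amber 8; Violet 6; Blue 9; Silver 8; Green 7

With divisor 3189: modified quotas Amber 8.348, Violet 5.797, Blue 9.216, Silver 7.679, Green 6.585.
Geometric-mean thresholds: Amber √(8·9)=8.485, Violet √(5·6)=5.477, Blue √(9·10)=9.487, Silver √(7·8)=7.483, Green √(6·7)=6.481.
Each quota rounded against its threshold gives Amber 8, Violet 6, Blue 9, Silver 8, Green 7 (total 38).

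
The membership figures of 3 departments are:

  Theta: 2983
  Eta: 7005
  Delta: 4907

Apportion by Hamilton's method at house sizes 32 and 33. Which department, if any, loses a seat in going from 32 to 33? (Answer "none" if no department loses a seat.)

none

At 32 seats: Theta 6, Eta 15, Delta 11.
At 33 seats: Theta 7, Eta 15, Delta 11.
No department's allocation decreased.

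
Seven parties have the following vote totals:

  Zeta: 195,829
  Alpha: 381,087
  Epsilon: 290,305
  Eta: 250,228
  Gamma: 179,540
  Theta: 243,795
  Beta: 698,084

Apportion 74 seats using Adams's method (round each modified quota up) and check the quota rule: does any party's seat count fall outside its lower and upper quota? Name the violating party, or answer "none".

Beta

Standard quotas: Zeta 6.473, Alpha 12.596, Epsilon 9.595, Eta 8.271, Gamma 5.934, Theta 8.058, Beta 23.073.
Adams allocation: Zeta 7, Alpha 13, Epsilon 10, Eta 8, Gamma 6, Theta 8, Beta 22.
Beta has quota 23.073 (lower 23, upper 24) but receives 22 — outside the quota interval.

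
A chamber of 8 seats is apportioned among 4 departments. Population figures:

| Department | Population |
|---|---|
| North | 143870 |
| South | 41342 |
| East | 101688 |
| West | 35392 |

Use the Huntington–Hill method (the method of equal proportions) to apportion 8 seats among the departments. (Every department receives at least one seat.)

With divisor 41523: modified quotas North 3.465, South 0.996, East 2.449, West 0.852.
Geometric-mean thresholds: North √(3·4)=3.464, South (min 1), East √(2·3)=2.449, West (min 1).
Each quota rounded against its threshold gives North 4, South 1, East 2, West 1 (total 8).

North=4; South=1; East=2; West=1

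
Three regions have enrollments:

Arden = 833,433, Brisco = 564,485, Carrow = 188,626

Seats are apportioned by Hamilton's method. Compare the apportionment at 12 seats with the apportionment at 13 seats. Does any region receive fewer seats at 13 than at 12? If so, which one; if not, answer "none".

Carrow

At 12 seats: Arden 6, Brisco 4, Carrow 2.
At 13 seats: Arden 7, Brisco 5, Carrow 1.
Carrow drops from 2 to 1.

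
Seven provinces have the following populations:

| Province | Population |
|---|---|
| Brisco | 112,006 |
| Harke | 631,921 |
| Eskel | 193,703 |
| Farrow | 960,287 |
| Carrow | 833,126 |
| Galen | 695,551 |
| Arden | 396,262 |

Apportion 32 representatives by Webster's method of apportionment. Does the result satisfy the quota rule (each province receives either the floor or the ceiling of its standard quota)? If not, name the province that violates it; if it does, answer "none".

none

Standard quotas: Brisco 0.938, Harke 5.290, Eskel 1.621, Farrow 8.038, Carrow 6.974, Galen 5.822, Arden 3.317.
Webster allocation: Brisco 1, Harke 5, Eskel 2, Farrow 8, Carrow 7, Galen 6, Arden 3.
Every allocation lies between the lower and upper quota.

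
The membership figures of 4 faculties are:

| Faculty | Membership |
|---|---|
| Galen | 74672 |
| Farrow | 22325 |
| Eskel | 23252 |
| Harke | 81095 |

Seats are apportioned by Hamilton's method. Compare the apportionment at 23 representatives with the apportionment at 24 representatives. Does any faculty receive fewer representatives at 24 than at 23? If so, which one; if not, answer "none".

Farrow

At 23 seats: Galen 8, Farrow 3, Eskel 3, Harke 9.
At 24 seats: Galen 9, Farrow 2, Eskel 3, Harke 10.
Farrow drops from 3 to 2.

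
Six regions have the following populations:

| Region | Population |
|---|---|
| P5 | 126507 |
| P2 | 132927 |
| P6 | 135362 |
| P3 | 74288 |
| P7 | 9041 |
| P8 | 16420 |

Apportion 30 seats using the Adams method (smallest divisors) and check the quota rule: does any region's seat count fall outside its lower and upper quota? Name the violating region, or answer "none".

Standard quotas: P5 7.674, P2 8.064, P6 8.211, P3 4.506, P7 0.548, P8 0.996.
Adams allocation: P5 7, P2 8, P6 8, P3 5, P7 1, P8 1.
Every allocation lies between the lower and upper quota.

none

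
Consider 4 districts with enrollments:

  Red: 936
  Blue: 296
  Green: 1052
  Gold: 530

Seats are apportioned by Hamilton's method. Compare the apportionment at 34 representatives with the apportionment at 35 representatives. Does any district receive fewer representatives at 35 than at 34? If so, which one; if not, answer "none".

none

At 34 seats: Red 11, Blue 4, Green 13, Gold 6.
At 35 seats: Red 12, Blue 4, Green 13, Gold 6.
No district's allocation decreased.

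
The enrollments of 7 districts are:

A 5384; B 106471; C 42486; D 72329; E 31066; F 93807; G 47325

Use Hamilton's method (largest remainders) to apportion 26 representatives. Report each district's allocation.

A=0, B=7, C=3, D=5, E=2, F=6, G=3

The standard divisor is 398868/26 ≈ 15341.077.
Standard quotas: A 0.3510, B 6.9403, C 2.7694, D 4.7147, E 2.0250, F 6.1148, G 3.0849.
Lower quotas: A 0, B 6, C 2, D 4, E 2, F 6, G 3 (sum 23, leaving 3 seats).
Remainders in descending order: B 0.9403, C 0.7694, D 0.7147, A 0.3510, F 0.1148, G 0.0849, E 0.0250.
The surplus seats go to B, C, D.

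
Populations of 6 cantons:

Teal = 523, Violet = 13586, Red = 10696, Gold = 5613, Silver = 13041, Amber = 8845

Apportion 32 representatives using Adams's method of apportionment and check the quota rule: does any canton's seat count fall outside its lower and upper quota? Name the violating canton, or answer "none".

none

Standard quotas: Teal 0.320, Violet 8.312, Red 6.544, Gold 3.434, Silver 7.979, Amber 5.411.
Adams allocation: Teal 1, Violet 8, Red 6, Gold 4, Silver 8, Amber 5.
Every allocation lies between the lower and upper quota.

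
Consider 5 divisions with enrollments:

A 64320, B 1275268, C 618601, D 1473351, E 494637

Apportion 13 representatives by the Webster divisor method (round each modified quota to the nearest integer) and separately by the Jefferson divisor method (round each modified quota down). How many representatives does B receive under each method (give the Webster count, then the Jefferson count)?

Webster: A 0, B 4, C 2, D 5, E 2.
Jefferson: A 0, B 5, C 2, D 5, E 1.
B gets 4 under Webster and 5 under Jefferson.

4 and 5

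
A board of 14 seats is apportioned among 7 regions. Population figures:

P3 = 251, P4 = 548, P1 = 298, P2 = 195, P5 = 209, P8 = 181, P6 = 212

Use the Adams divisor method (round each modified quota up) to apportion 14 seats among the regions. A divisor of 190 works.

With modified divisor 190: modified quotas P3 1.321, P4 2.884, P1 1.568, P2 1.026, P5 1.100, P8 0.953, P6 1.116.
Rounding up: P3 2, P4 3, P1 2, P2 2, P5 2, P8 1, P6 2 (total 14).

P3 2, P4 3, P1 2, P2 2, P5 2, P8 1, P6 2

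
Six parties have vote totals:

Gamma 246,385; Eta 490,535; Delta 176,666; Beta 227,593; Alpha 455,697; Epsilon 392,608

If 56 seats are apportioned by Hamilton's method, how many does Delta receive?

5

The standard divisor is 1989484/56 ≈ 35526.5.
Standard quotas: Gamma 6.9352, Eta 13.8076, Delta 4.9728, Beta 6.4063, Alpha 12.8270, Epsilon 11.0511.
Lower quotas: Gamma 6, Eta 13, Delta 4, Beta 6, Alpha 12, Epsilon 11 (sum 52, leaving 4 seats).
Remainders in descending order: Delta 0.9728, Gamma 0.9352, Alpha 0.8270, Eta 0.8076, Beta 0.4063, Epsilon 0.0511.
Largest remainders: Delta, Gamma, Alpha, Eta receive the extra seats.
Delta receives 5.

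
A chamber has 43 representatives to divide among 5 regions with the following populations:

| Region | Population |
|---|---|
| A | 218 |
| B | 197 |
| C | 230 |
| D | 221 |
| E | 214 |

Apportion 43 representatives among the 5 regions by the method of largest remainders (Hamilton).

A 9, B 8, C 9, D 9, E 8

The standard divisor is 1080/43 ≈ 25.116.
Standard quotas: A 8.680, B 7.844, C 9.157, D 8.799, E 8.520.
Lower quotas: A 8, B 7, C 9, D 8, E 8 (sum 40, leaving 3 seats).
Remainders in descending order: B 0.844, D 0.799, A 0.680, E 0.520, C 0.157.
The surplus seats go to B, D, A.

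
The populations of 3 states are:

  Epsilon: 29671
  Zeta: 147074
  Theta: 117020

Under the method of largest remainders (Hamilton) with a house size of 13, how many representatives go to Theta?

5

Standard divisor: 293765 ÷ 13 ≈ 22597.308.
Standard quotas: Epsilon 1.3130, Zeta 6.5085, Theta 5.1785.
Lower quotas: Epsilon 1, Zeta 6, Theta 5 (sum 12, leaving 1 seat).
Remainders in descending order: Zeta 0.5085, Epsilon 0.3130, Theta 0.1785.
Largest remainder: Zeta receives the extra seat.
Theta receives 5.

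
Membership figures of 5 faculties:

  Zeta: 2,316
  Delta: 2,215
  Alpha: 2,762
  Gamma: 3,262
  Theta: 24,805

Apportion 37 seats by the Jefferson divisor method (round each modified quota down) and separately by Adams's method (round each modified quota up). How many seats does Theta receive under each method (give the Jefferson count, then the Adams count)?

27 and 24

Jefferson: Zeta 2, Delta 2, Alpha 3, Gamma 3, Theta 27.
Adams: Zeta 3, Delta 3, Alpha 3, Gamma 4, Theta 24.
Theta gets 27 under Jefferson and 24 under Adams.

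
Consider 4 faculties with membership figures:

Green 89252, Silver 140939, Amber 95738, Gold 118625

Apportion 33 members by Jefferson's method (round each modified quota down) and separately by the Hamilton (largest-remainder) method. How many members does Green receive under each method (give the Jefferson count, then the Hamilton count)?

Jefferson: Green 6, Silver 11, Amber 7, Gold 9.
Hamilton: Green 7, Silver 10, Amber 7, Gold 9.
Green gets 6 under Jefferson and 7 under Hamilton.

6 and 7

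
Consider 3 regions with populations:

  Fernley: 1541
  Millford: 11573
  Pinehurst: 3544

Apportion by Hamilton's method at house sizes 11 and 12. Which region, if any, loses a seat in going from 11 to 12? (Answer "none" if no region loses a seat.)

At 11 seats: Fernley 1, Millford 8, Pinehurst 2.
At 12 seats: Fernley 1, Millford 8, Pinehurst 3.
No region's allocation decreased.

none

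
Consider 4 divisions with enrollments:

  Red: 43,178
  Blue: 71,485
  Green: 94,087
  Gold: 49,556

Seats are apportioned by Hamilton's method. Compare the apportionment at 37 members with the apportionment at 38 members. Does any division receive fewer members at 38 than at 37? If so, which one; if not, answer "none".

none

At 37 seats: Red 6, Blue 10, Green 14, Gold 7.
At 38 seats: Red 6, Blue 11, Green 14, Gold 7.
No division's allocation decreased.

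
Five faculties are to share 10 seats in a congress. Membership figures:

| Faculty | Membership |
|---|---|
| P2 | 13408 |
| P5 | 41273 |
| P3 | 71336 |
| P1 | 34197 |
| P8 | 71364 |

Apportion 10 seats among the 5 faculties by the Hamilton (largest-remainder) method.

The standard divisor is 231578/10 ≈ 23157.8.
Standard quotas: P2 0.5790, P5 1.7823, P3 3.0804, P1 1.4767, P8 3.0816.
Lower quotas: P2 0, P5 1, P3 3, P1 1, P8 3 (sum 8, leaving 2 seats).
Remainders in descending order: P5 0.7823, P2 0.5790, P1 0.4767, P8 0.0816, P3 0.0804.
Largest remainders: P5, P2 receive the extra seats.

P2: 1, P5: 2, P3: 3, P1: 1, P8: 3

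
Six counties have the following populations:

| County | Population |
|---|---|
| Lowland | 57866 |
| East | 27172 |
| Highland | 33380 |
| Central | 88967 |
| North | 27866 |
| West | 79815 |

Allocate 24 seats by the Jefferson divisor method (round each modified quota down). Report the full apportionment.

Lowland 5; East 2; Highland 2; Central 7; North 2; West 6

Standard divisor 315066/24 ≈ 13127.75; standard quotas: Lowland 4.408, East 2.070, Highland 2.543, Central 6.777, North 2.123, West 6.080.
Rounding down gives 4, 2, 2, 6, 2, 6 = 22 seats, so the divisor must be adjusted.
With modified divisor 11500: modified quotas Lowland 5.032, East 2.363, Highland 2.903, Central 7.736, North 2.423, West 6.940.
Rounding down: Lowland 5, East 2, Highland 2, Central 7, North 2, West 6 (total 24).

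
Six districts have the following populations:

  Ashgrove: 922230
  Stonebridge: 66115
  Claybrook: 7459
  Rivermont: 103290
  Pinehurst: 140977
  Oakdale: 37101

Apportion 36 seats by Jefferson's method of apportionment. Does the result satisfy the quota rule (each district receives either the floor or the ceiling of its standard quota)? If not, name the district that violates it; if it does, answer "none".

Ashgrove

Standard quotas: Ashgrove 25.995, Stonebridge 1.864, Claybrook 0.210, Rivermont 2.911, Pinehurst 3.974, Oakdale 1.046.
Jefferson allocation: Ashgrove 27, Stonebridge 1, Claybrook 0, Rivermont 3, Pinehurst 4, Oakdale 1.
Ashgrove has quota 25.995 (lower 25, upper 26) but receives 27 — outside the quota interval.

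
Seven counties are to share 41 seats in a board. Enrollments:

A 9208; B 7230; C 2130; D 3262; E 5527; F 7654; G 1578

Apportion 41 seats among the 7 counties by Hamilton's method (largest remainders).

Total 36589; standard divisor 36589/41 ≈ 892.415.
Standard quotas: A 10.3181, B 8.1016, C 2.3868, D 3.6553, E 6.1933, F 8.5767, G 1.7682.
Lower quotas: A 10, B 8, C 2, D 3, E 6, F 8, G 1 (sum 38, leaving 3 seats).
Remainders in descending order: G 0.7682, D 0.6553, F 0.5767, C 0.3868, A 0.3181, E 0.1933, B 0.1016.
Largest remainders: G, D, F receive the extra seats.

A 10, B 8, C 2, D 4, E 6, F 9, G 2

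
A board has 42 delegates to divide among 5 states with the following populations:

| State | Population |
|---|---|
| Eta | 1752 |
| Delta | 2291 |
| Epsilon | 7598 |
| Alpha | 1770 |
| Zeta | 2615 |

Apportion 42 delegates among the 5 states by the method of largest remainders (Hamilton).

Eta 4, Delta 6, Epsilon 20, Alpha 5, Zeta 7

Total 16026; standard divisor 16026/42 ≈ 381.571.
Standard quotas: Eta 4.5915, Delta 6.0041, Epsilon 19.9124, Alpha 4.6387, Zeta 6.8532.
Lower quotas: Eta 4, Delta 6, Epsilon 19, Alpha 4, Zeta 6 (sum 39, leaving 3 seats).
Remainders in descending order: Epsilon 0.9124, Zeta 0.8532, Alpha 0.6387, Eta 0.5915, Delta 0.0041.
Largest remainders: Epsilon, Zeta, Alpha receive the extra seats.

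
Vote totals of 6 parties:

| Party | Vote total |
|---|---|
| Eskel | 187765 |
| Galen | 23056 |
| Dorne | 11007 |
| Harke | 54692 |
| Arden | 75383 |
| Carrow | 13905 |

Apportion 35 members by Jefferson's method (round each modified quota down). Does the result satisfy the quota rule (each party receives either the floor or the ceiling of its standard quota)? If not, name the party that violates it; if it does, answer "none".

Eskel

Standard quotas: Eskel 17.965, Galen 2.206, Dorne 1.053, Harke 5.233, Arden 7.213, Carrow 1.330.
Jefferson allocation: Eskel 19, Galen 2, Dorne 1, Harke 5, Arden 7, Carrow 1.
Eskel has quota 17.965 (lower 17, upper 18) but receives 19 — outside the quota interval.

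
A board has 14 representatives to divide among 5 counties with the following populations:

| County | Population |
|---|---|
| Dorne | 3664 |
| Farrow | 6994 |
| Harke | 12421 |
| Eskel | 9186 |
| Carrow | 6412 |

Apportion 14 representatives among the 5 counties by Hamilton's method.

Dorne 1, Farrow 3, Harke 5, Eskel 3, Carrow 2

Standard divisor: 38677 ÷ 14 ≈ 2762.643.
Standard quotas: Dorne 1.3263, Farrow 2.5316, Harke 4.4961, Eskel 3.3251, Carrow 2.3210.
Lower quotas: Dorne 1, Farrow 2, Harke 4, Eskel 3, Carrow 2 (sum 12, leaving 2 seats).
Remainders in descending order: Farrow 0.5316, Harke 0.4961, Dorne 0.3263, Eskel 0.3251, Carrow 0.3210.
The surplus seats go to Farrow, Harke.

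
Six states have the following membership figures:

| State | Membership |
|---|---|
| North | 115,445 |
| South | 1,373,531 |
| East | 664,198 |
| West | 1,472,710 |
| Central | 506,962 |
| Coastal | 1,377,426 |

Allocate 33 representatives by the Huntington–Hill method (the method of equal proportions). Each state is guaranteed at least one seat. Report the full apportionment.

With divisor 167946: modified quotas North 0.687, South 8.178, East 3.955, West 8.769, Central 3.019, Coastal 8.202.
Geometric-mean thresholds: North (min 1), South √(8·9)=8.485, East √(3·4)=3.464, West √(8·9)=8.485, Central √(3·4)=3.464, Coastal √(8·9)=8.485.
Each quota rounded against its threshold gives North 1, South 8, East 4, West 9, Central 3, Coastal 8 (total 33).

North=1; South=8; East=4; West=9; Central=3; Coastal=8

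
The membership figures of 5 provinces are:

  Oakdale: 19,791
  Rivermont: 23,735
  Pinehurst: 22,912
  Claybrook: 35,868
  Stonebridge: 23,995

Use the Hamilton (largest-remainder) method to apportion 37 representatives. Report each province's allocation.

Oakdale 6, Rivermont 7, Pinehurst 7, Claybrook 10, Stonebridge 7

Total 126301; standard divisor 126301/37 ≈ 3413.541.
Standard quotas: Oakdale 5.7978, Rivermont 6.9532, Pinehurst 6.7121, Claybrook 10.5076, Stonebridge 7.0294.
Lower quotas: Oakdale 5, Rivermont 6, Pinehurst 6, Claybrook 10, Stonebridge 7 (sum 34, leaving 3 seats).
Remainders in descending order: Rivermont 0.9532, Oakdale 0.7978, Pinehurst 0.7121, Claybrook 0.5076, Stonebridge 0.0294.
Largest remainders: Rivermont, Oakdale, Pinehurst receive the extra seats.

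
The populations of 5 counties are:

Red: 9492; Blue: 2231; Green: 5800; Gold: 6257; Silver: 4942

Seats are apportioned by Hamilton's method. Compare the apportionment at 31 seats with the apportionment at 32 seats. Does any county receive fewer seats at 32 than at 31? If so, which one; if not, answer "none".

At 31 seats: Red 10, Blue 3, Green 6, Gold 7, Silver 5.
At 32 seats: Red 11, Blue 2, Green 6, Gold 7, Silver 6.
Blue drops from 3 to 2.

Blue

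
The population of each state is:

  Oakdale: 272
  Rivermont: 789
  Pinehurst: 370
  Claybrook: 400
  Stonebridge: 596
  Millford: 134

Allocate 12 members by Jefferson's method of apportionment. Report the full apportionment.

Standard divisor 2561/12 ≈ 213.417; standard quotas: Oakdale 1.275, Rivermont 3.697, Pinehurst 1.734, Claybrook 1.874, Stonebridge 2.793, Millford 0.628.
Rounding down gives 1, 3, 1, 1, 2, 0 = 8 seats, so the divisor must be adjusted.
With modified divisor 170: modified quotas Oakdale 1.600, Rivermont 4.641, Pinehurst 2.176, Claybrook 2.353, Stonebridge 3.506, Millford 0.788.
Rounding down: Oakdale 1, Rivermont 4, Pinehurst 2, Claybrook 2, Stonebridge 3, Millford 0 (total 12).

Oakdale 1, Rivermont 4, Pinehurst 2, Claybrook 2, Stonebridge 3, Millford 0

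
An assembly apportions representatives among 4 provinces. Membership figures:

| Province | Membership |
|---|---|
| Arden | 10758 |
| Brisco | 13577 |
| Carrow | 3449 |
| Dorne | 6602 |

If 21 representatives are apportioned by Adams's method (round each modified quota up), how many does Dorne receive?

Standard divisor 34386/21 ≈ 1637.429; standard quotas: Arden 6.570, Brisco 8.292, Carrow 2.106, Dorne 4.032.
Rounding up gives 7, 9, 3, 5 = 24 seats, so the divisor must be adjusted.
With modified divisor 1760: modified quotas Arden 6.112, Brisco 7.714, Carrow 1.960, Dorne 3.751.
Rounding up: Arden 7, Brisco 8, Carrow 2, Dorne 4 (total 21).
Dorne receives 4.

4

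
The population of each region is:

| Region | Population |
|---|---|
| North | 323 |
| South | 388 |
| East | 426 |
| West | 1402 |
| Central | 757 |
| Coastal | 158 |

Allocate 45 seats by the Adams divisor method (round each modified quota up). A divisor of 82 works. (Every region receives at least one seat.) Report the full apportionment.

North 4; South 5; East 6; West 18; Central 10; Coastal 2

With modified divisor 82: modified quotas North 3.939, South 4.732, East 5.195, West 17.098, Central 9.232, Coastal 1.927.
Rounding up: North 4, South 5, East 6, West 18, Central 10, Coastal 2 (total 45).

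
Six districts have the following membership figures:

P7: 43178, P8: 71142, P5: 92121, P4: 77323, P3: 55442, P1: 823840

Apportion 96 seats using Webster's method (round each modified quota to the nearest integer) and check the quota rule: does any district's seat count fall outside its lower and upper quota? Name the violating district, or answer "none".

P1

Standard quotas: P7 3.564, P8 5.872, P5 7.604, P4 6.382, P3 4.576, P1 68.001.
Webster allocation: P7 4, P8 6, P5 8, P4 6, P3 5, P1 67.
P1 has quota 68.001 (lower 68, upper 69) but receives 67 — outside the quota interval.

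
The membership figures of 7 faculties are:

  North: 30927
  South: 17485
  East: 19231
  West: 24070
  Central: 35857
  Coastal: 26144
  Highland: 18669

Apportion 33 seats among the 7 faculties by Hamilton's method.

North=6; South=3; East=4; West=5; Central=7; Coastal=5; Highland=3

Total 172383; standard divisor 172383/33 ≈ 5223.727.
Standard quotas: North 5.9205, South 3.3472, East 3.6815, West 4.6078, Central 6.8643, Coastal 5.0049, Highland 3.5739.
Lower quotas: North 5, South 3, East 3, West 4, Central 6, Coastal 5, Highland 3 (sum 29, leaving 4 seats).
Remainders in descending order: North 0.9205, Central 0.8643, East 0.6815, West 0.6078, Highland 0.5739, South 0.3472, Coastal 0.0049.
Largest remainders: North, Central, East, West receive the extra seats.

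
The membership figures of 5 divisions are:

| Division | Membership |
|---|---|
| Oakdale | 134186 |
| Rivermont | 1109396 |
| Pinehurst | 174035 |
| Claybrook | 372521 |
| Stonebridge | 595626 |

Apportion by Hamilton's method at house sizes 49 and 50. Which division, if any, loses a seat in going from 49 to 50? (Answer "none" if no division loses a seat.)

none

At 49 seats: Oakdale 3, Rivermont 23, Pinehurst 3, Claybrook 8, Stonebridge 12.
At 50 seats: Oakdale 3, Rivermont 23, Pinehurst 4, Claybrook 8, Stonebridge 12.
No division's allocation decreased.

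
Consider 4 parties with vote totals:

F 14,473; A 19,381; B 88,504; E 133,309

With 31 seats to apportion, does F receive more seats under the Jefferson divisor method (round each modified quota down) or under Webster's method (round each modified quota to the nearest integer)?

Jefferson: F 1, A 2, B 11, E 17.
Webster: F 2, A 2, B 11, E 16.
F gets 1 under Jefferson and 2 under Webster.

Webster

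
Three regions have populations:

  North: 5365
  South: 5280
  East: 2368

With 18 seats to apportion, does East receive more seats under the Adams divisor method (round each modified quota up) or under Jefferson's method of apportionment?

Adams: North 7, South 7, East 4.
Jefferson: North 8, South 7, East 3.
East gets 4 under Adams and 3 under Jefferson.

Adams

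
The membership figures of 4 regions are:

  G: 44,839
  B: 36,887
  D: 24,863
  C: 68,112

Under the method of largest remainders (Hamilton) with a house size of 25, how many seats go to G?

6

Total 174701; standard divisor 174701/25 ≈ 6988.04.
Standard quotas: G 6.4165, B 5.2786, D 3.5579, C 9.7469.
Lower quotas: G 6, B 5, D 3, C 9 (sum 23, leaving 2 seats).
Remainders in descending order: C 0.7469, D 0.5579, G 0.4165, B 0.2786.
Largest remainders: C, D receive the extra seats.
G receives 6.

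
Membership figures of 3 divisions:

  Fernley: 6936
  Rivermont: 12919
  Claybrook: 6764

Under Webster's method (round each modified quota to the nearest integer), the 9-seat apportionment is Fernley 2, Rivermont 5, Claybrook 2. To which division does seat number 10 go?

Fernley

Priority for the next seat is population ÷ (current seats + 0.5).
Priorities: Fernley 2774.400, Rivermont 2348.909, Claybrook 2705.600.
Highest priority: Fernley.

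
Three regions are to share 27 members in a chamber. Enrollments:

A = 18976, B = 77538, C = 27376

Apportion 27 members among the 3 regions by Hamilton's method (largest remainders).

Total 123890; standard divisor 123890/27 ≈ 4588.519.
Standard quotas: A 4.1355, B 16.8983, C 5.9662.
Lower quotas: A 4, B 16, C 5 (sum 25, leaving 2 seats).
Remainders in descending order: C 0.9662, B 0.8983, A 0.1355.
Largest remainders: C, B receive the extra seats.

A: 4; B: 17; C: 6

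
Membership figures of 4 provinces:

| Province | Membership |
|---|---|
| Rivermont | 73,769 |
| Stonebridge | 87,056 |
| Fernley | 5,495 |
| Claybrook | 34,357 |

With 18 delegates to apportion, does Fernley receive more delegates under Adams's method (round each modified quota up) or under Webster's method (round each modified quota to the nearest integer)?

Adams: Rivermont 6, Stonebridge 8, Fernley 1, Claybrook 3.
Webster: Rivermont 7, Stonebridge 8, Fernley 0, Claybrook 3.
Fernley gets 1 under Adams and 0 under Webster.

Adams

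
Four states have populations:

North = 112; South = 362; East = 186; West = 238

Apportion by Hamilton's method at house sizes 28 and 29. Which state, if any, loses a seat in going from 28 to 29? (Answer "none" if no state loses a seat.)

North

At 28 seats: North 4, South 11, East 6, West 7.
At 29 seats: North 3, South 12, East 6, West 8.
North drops from 4 to 3.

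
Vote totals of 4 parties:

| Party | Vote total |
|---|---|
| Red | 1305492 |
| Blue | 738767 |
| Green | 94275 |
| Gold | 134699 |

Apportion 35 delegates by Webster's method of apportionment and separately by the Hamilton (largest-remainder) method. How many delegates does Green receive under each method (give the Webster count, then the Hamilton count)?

Webster: Red 20, Blue 12, Green 1, Gold 2.
Hamilton: Red 20, Blue 11, Green 2, Gold 2.
Green gets 1 under Webster and 2 under Hamilton.

1 and 2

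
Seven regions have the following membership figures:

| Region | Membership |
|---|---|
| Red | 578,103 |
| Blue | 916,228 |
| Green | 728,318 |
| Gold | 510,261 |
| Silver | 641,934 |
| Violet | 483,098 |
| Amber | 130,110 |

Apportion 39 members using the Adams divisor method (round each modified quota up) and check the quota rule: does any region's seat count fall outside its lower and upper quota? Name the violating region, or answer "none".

Standard quotas: Red 5.653, Blue 8.960, Green 7.122, Gold 4.990, Silver 6.278, Violet 4.724, Amber 1.272.
Adams allocation: Red 6, Blue 8, Green 7, Gold 5, Silver 6, Violet 5, Amber 2.
Every allocation lies between the lower and upper quota.

none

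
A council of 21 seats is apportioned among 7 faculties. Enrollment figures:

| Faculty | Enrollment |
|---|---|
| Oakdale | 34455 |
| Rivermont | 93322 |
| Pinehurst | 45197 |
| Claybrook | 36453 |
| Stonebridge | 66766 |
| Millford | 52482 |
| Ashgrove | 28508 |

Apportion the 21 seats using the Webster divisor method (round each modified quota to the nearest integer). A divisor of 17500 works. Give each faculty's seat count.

With modified divisor 17500: modified quotas Oakdale 1.969, Rivermont 5.333, Pinehurst 2.583, Claybrook 2.083, Stonebridge 3.815, Millford 2.999, Ashgrove 1.629.
Rounding to the nearest integer: Oakdale 2, Rivermont 5, Pinehurst 3, Claybrook 2, Stonebridge 4, Millford 3, Ashgrove 2 (total 21).

Oakdale 2, Rivermont 5, Pinehurst 3, Claybrook 2, Stonebridge 4, Millford 3, Ashgrove 2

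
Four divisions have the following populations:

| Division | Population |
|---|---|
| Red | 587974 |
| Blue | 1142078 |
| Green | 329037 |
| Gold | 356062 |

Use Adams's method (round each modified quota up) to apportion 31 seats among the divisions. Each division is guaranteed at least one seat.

Red=8, Blue=14, Green=4, Gold=5

Standard divisor 2415151/31 ≈ 77908.097; standard quotas: Red 7.547, Blue 14.659, Green 4.223, Gold 4.570.
Rounding up gives 8, 15, 5, 5 = 33 seats, so the divisor must be adjusted.
With modified divisor 83100: modified quotas Red 7.075, Blue 13.743, Green 3.960, Gold 4.285.
Rounding up: Red 8, Blue 14, Green 4, Gold 5 (total 31).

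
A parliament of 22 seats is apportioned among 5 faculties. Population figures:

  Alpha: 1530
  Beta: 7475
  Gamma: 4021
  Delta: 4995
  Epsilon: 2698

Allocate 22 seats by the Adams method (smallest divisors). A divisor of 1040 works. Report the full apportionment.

Alpha: 2; Beta: 8; Gamma: 4; Delta: 5; Epsilon: 3

With modified divisor 1040: modified quotas Alpha 1.471, Beta 7.188, Gamma 3.866, Delta 4.803, Epsilon 2.594.
Rounding up: Alpha 2, Beta 8, Gamma 4, Delta 5, Epsilon 3 (total 22).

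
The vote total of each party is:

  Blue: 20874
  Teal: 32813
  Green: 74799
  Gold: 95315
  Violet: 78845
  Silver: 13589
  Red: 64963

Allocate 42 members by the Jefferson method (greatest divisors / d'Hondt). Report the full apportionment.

Standard divisor 381198/42 ≈ 9076.143; standard quotas: Blue 2.300, Teal 3.615, Green 8.241, Gold 10.502, Violet 8.687, Silver 1.497, Red 7.158.
Rounding down gives 2, 3, 8, 10, 8, 1, 7 = 39 seats, so the divisor must be adjusted.
With modified divisor 8260: modified quotas Blue 2.527, Teal 3.973, Green 9.056, Gold 11.539, Violet 9.545, Silver 1.645, Red 7.865.
Rounding down: Blue 2, Teal 3, Green 9, Gold 11, Violet 9, Silver 1, Red 7 (total 42).

Blue 2; Teal 3; Green 9; Gold 11; Violet 9; Silver 1; Red 7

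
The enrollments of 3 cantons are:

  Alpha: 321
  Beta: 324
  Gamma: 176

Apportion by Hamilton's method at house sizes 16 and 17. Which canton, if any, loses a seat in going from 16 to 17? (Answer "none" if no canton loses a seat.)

At 16 seats: Alpha 6, Beta 6, Gamma 4.
At 17 seats: Alpha 7, Beta 7, Gamma 3.
Gamma drops from 4 to 3.

Gamma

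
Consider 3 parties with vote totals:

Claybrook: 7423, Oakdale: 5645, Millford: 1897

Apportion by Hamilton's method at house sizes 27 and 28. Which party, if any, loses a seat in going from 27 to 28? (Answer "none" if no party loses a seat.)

Millford

At 27 seats: Claybrook 13, Oakdale 10, Millford 4.
At 28 seats: Claybrook 14, Oakdale 11, Millford 3.
Millford drops from 4 to 3.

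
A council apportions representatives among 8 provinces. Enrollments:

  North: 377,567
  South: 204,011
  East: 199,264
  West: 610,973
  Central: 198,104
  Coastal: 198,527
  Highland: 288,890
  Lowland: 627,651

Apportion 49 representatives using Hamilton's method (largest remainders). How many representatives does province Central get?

3

Total 2704987; standard divisor 2704987/49 ≈ 55203.816.
Standard quotas: North 6.8395, South 3.6956, East 3.6096, West 11.0676, Central 3.5886, Coastal 3.5963, Highland 5.2332, Lowland 11.3697.
Lower quotas: North 6, South 3, East 3, West 11, Central 3, Coastal 3, Highland 5, Lowland 11 (sum 45, leaving 4 seats).
Remainders in descending order: North 0.8395, South 0.6956, East 0.6096, Coastal 0.5963, Central 0.5886, Lowland 0.3697, Highland 0.2332, West 0.0676.
Largest remainders: North, South, East, Coastal receive the extra seats.
Central receives 3.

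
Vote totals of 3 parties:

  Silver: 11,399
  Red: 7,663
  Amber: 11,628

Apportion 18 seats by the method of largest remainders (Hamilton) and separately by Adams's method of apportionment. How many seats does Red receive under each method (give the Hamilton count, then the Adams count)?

Hamilton: Silver 7, Red 4, Amber 7.
Adams: Silver 6, Red 5, Amber 7.
Red gets 4 under Hamilton and 5 under Adams.

4 and 5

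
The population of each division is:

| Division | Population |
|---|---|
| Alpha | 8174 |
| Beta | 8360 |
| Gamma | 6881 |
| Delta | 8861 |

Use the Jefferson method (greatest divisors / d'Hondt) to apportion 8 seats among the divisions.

Alpha: 2, Beta: 2, Gamma: 2, Delta: 2

Standard divisor 32276/8 ≈ 4034.5; standard quotas: Alpha 2.026, Beta 2.072, Gamma 1.706, Delta 2.196.
Rounding down gives 2, 2, 1, 2 = 7 seats, so the divisor must be adjusted.
With modified divisor 3200: modified quotas Alpha 2.554, Beta 2.612, Gamma 2.150, Delta 2.769.
Rounding down: Alpha 2, Beta 2, Gamma 2, Delta 2 (total 8).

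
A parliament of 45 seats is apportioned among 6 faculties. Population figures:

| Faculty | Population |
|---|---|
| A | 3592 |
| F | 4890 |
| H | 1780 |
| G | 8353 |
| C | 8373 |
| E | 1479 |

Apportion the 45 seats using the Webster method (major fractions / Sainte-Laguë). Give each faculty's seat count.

Standard divisor 28467/45 ≈ 632.6; standard quotas: A 5.678, F 7.730, H 2.814, G 13.204, C 13.236, E 2.338.
Rounding to the nearest integer gives A 6, F 8, H 3, G 13, C 13, E 2 — total 45, matching the house size, so no adjustment is needed.

A 6, F 8, H 3, G 13, C 13, E 2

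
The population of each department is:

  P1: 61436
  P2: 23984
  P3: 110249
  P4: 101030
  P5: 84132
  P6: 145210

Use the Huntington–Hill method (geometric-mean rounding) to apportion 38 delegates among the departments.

With divisor 13791: modified quotas P1 4.455, P2 1.739, P3 7.994, P4 7.326, P5 6.101, P6 10.529.
Geometric-mean thresholds: P1 √(4·5)=4.472, P2 √(1·2)=1.414, P3 √(7·8)=7.483, P4 √(7·8)=7.483, P5 √(6·7)=6.481, P6 √(10·11)=10.488.
Each quota rounded against its threshold gives P1 4, P2 2, P3 8, P4 7, P5 6, P6 11 (total 38).

P1 4; P2 2; P3 8; P4 7; P5 6; P6 11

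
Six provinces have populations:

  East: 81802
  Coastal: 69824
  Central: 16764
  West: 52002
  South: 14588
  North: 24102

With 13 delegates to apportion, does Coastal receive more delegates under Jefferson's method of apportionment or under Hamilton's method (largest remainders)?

Jefferson: East 4, Coastal 4, Central 1, West 3, South 0, North 1.
Hamilton: East 4, Coastal 3, Central 1, West 3, South 1, North 1.
Coastal gets 4 under Jefferson and 3 under Hamilton.

Jefferson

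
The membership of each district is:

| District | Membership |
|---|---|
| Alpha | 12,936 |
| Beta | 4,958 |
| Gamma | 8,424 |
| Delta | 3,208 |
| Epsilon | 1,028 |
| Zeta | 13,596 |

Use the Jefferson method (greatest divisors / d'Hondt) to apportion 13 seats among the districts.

Alpha=4, Beta=1, Gamma=3, Delta=1, Epsilon=0, Zeta=4

Standard divisor 44150/13 ≈ 3396.154; standard quotas: Alpha 3.809, Beta 1.460, Gamma 2.480, Delta 0.945, Epsilon 0.303, Zeta 4.003.
Rounding down gives 3, 1, 2, 0, 0, 4 = 10 seats, so the divisor must be adjusted.
With modified divisor 2760: modified quotas Alpha 4.687, Beta 1.796, Gamma 3.052, Delta 1.162, Epsilon 0.372, Zeta 4.926.
Rounding down: Alpha 4, Beta 1, Gamma 3, Delta 1, Epsilon 0, Zeta 4 (total 13).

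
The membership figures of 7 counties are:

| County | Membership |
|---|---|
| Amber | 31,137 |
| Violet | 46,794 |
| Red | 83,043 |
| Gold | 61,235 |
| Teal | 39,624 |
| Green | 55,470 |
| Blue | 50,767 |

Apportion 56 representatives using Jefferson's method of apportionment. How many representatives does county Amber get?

5

Standard divisor 368070/56 ≈ 6572.679; standard quotas: Amber 4.737, Violet 7.119, Red 12.635, Gold 9.317, Teal 6.029, Green 8.439, Blue 7.724.
Rounding down gives 4, 7, 12, 9, 6, 8, 7 = 53 seats, so the divisor must be adjusted.
With modified divisor 6200: modified quotas Amber 5.022, Violet 7.547, Red 13.394, Gold 9.877, Teal 6.391, Green 8.947, Blue 8.188.
Rounding down: Amber 5, Violet 7, Red 13, Gold 9, Teal 6, Green 8, Blue 8 (total 56).
Amber receives 5.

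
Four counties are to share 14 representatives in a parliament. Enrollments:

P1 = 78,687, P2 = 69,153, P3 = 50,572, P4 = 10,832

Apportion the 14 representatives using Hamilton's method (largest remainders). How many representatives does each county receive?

The standard divisor is 209244/14 = 14946.
Standard quotas: P1 5.2648, P2 4.6269, P3 3.3836, P4 0.7247.
Lower quotas: P1 5, P2 4, P3 3, P4 0 (sum 12, leaving 2 seats).
Remainders in descending order: P4 0.7247, P2 0.6269, P3 0.3836, P1 0.2648.
The surplus seats go to P4, P2.

P1 5, P2 5, P3 3, P4 1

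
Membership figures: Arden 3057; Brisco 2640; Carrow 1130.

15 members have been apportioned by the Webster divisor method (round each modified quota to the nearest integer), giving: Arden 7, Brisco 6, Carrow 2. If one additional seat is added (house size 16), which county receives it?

Carrow

Priority for the next seat is population ÷ (current seats + 0.5).
Priorities: Arden 407.600, Brisco 406.154, Carrow 452.000.
Highest priority: Carrow.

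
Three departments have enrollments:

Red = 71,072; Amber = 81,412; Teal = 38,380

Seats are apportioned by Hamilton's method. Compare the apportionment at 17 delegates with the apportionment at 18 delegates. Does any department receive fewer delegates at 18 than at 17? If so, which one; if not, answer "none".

At 17 seats: Red 6, Amber 7, Teal 4.
At 18 seats: Red 7, Amber 8, Teal 3.
Teal drops from 4 to 3.

Teal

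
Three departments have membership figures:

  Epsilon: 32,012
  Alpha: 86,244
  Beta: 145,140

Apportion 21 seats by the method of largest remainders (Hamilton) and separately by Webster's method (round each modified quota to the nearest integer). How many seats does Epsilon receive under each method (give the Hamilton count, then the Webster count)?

Hamilton: Epsilon 2, Alpha 7, Beta 12.
Webster: Epsilon 3, Alpha 7, Beta 11.
Epsilon gets 2 under Hamilton and 3 under Webster.

2 and 3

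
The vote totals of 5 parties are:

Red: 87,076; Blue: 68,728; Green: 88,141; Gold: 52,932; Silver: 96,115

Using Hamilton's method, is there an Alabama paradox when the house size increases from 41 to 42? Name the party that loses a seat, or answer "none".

none

At 41 seats: Red 9, Blue 7, Green 9, Gold 6, Silver 10.
At 42 seats: Red 9, Blue 7, Green 10, Gold 6, Silver 10.
No party's allocation decreased.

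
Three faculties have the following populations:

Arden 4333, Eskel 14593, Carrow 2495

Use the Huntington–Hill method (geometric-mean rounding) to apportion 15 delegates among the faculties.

Arden 3, Eskel 10, Carrow 2

With divisor 1465: modified quotas Arden 2.958, Eskel 9.961, Carrow 1.703.
Geometric-mean thresholds: Arden √(2·3)=2.449, Eskel √(9·10)=9.487, Carrow √(1·2)=1.414.
Each quota rounded against its threshold gives Arden 3, Eskel 10, Carrow 2 (total 15).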